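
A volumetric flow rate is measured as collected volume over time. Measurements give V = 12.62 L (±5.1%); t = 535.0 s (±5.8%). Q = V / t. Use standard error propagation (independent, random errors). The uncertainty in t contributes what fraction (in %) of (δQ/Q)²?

(δQ/Q)² = (1·δV/V)² + (-1·δt/t)²
  V term: (1×0.0510)² = 0.00260
  t term: (-1×0.0580)² = 0.00336
Total = 0.00596. Share from t = 0.00336/0.00596 = 0.564.

56.4%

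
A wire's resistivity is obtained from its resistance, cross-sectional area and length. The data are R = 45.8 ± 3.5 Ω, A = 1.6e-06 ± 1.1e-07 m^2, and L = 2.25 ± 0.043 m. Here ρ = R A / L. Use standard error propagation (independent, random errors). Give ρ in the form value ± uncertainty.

(3.26 ± 0.341) × 10^-5 Ω·m

Since ρ is a product/quotient, work with relative uncertainties:
  (1·δR/R)² = (1×0.0764)² = 0.00584;  (1·δA/A)² = (1×0.0688)² = 0.00473;  (-1·δL/L)² = (-1×0.0191)² = 0.000365
δρ/ρ = √(0.0109) = 0.105
ρ = 3.26e-05 Ω·m, so δρ = 0.105 × 3.26e-05 = 3.41e-06 Ω·m.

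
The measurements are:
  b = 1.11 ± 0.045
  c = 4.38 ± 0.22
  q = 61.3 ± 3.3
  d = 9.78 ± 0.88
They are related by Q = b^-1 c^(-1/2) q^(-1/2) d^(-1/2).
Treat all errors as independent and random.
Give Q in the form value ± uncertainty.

0.0176 ± 0.00125

Q is a product of powers, so relative uncertainties combine in quadrature:
  (-1·δb/b)² = (-1×0.0405)² = 0.00164;  (−½·δc/c)² = (-0.5×0.0502)² = 0.000631;  (−½·δq/q)² = (-0.5×0.0538)² = 0.000725;  (−½·δd/d)² = (-0.5×0.0900)² = 0.00202
δQ/Q = √(0.00502) = 0.0709
Q = 0.0176, so δQ = 0.0709 × 0.0176 = 0.00125.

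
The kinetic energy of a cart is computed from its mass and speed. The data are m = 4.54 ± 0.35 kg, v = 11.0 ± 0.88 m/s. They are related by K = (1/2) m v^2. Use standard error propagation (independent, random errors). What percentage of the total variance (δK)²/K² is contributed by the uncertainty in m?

(δK/K)² = (1·δm/m)² + (2·δv/v)²
  m term: (1×0.0771)² = 0.00594
  v term: (2×0.0800)² = 0.0256
Total = 0.0315. Share from m = 0.00594/0.0315 = 0.188.

18.8%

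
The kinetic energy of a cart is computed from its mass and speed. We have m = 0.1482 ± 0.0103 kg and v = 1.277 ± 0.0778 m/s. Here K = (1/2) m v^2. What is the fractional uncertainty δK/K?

0.140

Products/powers → add relative errors in quadrature, weighted by exponent:
  (1·δm/m)² = (1×0.0695)² = 0.00483;  (2·δv/v)² = (2×0.0609)² = 0.0148
δK/K = √(0.0197) = 0.140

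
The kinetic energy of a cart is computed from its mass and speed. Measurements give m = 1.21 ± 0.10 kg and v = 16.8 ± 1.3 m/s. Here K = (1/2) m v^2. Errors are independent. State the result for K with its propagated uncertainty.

For a monomial K ∝ m, v^2, fractional errors add in quadrature:
  (1·δm/m)² = (1×0.0826)² = 0.00683;  (2·δv/v)² = (2×0.0774)² = 0.0240
δK/K = √(0.0308) = 0.175
K = 171 J, so δK = 0.175 × 171 = 30.0 J.

171 ± 30.0 J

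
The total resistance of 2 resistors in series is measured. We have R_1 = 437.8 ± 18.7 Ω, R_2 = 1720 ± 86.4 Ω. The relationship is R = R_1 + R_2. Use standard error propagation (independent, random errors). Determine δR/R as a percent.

For a sum/difference, combine absolute errors in quadrature:
  (δR_1)² = 350;  (δR_2)² = 7460
δR = √(7810) = 88.4 Ω
R = 2158 Ω, so δR/R = 88.4/2158 = 0.0410.

4.10%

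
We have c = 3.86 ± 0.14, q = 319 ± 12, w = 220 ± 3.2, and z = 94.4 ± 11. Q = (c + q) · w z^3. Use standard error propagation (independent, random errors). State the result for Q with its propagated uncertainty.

Let u = c + q = 323. δu = √(δc² + δq²) = √(0.0196 + 144) = 12.0, so δu/u = 0.0372.
Q is then a monomial in u, w, z:
δQ/Q = √((δu/u)² + (1·δw/w)² + (3·δz/z)²) = √(0.00138 + 0.000212 + 0.122) = 0.352
Q = 5.98e+10, so δQ = 0.352 × 5.98e+10 = 2.1e+10.

(5.98 ± 2.10) × 10^10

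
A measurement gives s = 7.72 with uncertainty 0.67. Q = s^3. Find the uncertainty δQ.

120

Q ∝ s^3, so δQ/Q = |3| · δs/s = 3 × 0.0868 = 0.260.
Q = 460, so δQ = 0.260 × 460 = 120.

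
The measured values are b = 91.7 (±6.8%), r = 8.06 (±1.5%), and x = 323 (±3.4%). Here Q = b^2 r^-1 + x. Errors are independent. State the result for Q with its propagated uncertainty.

1370 ± 143

Let p = b^2·r^-1 = 1040. δp/p = √((2·δb/b)² + (-1·δr/r)²) = √(0.0185 + 0.000225) = 0.137, so δp = 143.
Q = p + x: δQ = √(δp² + δx²) = √(20400 + 121) = 143
Q = 1370.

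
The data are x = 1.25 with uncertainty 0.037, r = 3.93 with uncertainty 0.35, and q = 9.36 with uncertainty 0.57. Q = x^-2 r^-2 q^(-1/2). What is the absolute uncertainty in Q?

Since Q is a product/quotient, work with relative uncertainties:
  (-2·δx/x)² = (-2×0.0296)² = 0.00350;  (-2·δr/r)² = (-2×0.0891)² = 0.0317;  (−½·δq/q)² = (-0.5×0.0609)² = 0.000927
δQ/Q = √(0.0362) = 0.190
Q = 0.0135, so δQ = 0.190 × 0.0135 = 0.00258.

0.00258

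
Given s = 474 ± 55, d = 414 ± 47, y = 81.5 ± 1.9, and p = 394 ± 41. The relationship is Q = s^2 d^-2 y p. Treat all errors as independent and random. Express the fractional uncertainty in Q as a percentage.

34.2%

Q is a product of powers, so relative uncertainties combine in quadrature:
  (2·δs/s)² = (2×0.116)² = 0.0539;  (-2·δd/d)² = (-2×0.114)² = 0.0516;  (1·δy/y)² = (1×0.0233)² = 0.000543;  (1·δp/p)² = (1×0.104)² = 0.0108
δQ/Q = √(0.117) = 0.342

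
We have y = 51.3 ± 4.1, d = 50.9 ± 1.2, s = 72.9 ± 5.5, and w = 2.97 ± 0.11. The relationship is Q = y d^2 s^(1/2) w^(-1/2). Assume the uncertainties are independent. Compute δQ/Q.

Products/powers → add relative errors in quadrature, weighted by exponent:
  (1·δy/y)² = (1×0.0799)² = 0.00639;  (2·δd/d)² = (2×0.0236)² = 0.00222;  (½·δs/s)² = (0.5×0.0754)² = 0.00142;  (−½·δw/w)² = (-0.5×0.0370)² = 0.000343
δQ/Q = √(0.0104) = 0.102

0.102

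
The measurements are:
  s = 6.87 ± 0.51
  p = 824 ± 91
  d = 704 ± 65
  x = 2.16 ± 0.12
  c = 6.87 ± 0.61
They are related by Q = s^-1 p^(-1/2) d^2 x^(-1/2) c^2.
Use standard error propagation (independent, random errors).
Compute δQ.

Relative error in a monomial: (δQ/Q)² = Σ (nᵢ · δxᵢ/xᵢ)².
  (-1·δs/s)² = (-1×0.0742)² = 0.00551;  (−½·δp/p)² = (-0.5×0.110)² = 0.00305;  (2·δd/d)² = (2×0.0923)² = 0.0341;  (−½·δx/x)² = (-0.5×0.0556)² = 0.000772;  (2·δc/c)² = (2×0.0888)² = 0.0315
δQ/Q = √(0.0750) = 0.274
Q = 80700, so δQ = 0.274 × 80700 = 22100.

22100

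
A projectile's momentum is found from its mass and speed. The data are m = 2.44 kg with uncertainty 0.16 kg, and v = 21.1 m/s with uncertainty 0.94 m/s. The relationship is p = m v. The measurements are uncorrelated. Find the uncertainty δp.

Each factor contributes (exponent × relative error)² to (δp/p)²:
  (1·δm/m)² = (1×0.0656)² = 0.00430;  (1·δv/v)² = (1×0.0445)² = 0.00198
δp/p = √(0.00628) = 0.0793
p = 51.5 kg·m/s, so δp = 0.0793 × 51.5 = 4.08 kg·m/s.

4.08 kg·m/s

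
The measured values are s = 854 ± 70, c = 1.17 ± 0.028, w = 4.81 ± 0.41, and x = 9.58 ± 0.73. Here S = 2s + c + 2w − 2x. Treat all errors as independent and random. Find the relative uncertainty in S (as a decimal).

0.0824

S is a linear combination, so absolute uncertainties add in quadrature:
  (2·δs)² = 19600;  (δc)² = 0.000784;  (2·δw)² = 0.672;  (2·δx)² = 2.13
δS = √(19600) = 140
S = 1700, so δS/S = 140/1700 = 0.0824.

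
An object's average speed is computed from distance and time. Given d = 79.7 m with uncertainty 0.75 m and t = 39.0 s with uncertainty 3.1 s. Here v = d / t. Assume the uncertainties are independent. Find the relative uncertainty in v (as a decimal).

0.0800

Products/powers → add relative errors in quadrature, weighted by exponent:
  (1·δd/d)² = (1×0.00941)² = 8.86e-05;  (-1·δt/t)² = (-1×0.0795)² = 0.00632
δv/v = √(0.00641) = 0.0800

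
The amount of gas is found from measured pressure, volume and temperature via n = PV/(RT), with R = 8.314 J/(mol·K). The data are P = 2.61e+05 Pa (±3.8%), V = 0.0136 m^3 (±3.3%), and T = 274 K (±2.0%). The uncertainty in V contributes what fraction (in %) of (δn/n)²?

37.1%

(δn/n)² = (1·δP/P)² + (1·δV/V)² + (-1·δT/T)²
  P term: (1×0.0380)² = 0.00144
  V term: (1×0.0330)² = 0.00109
  T term: (-1×0.0200)² = 0.000400
Total = 0.00293. Share from V = 0.00109/0.00293 = 0.371.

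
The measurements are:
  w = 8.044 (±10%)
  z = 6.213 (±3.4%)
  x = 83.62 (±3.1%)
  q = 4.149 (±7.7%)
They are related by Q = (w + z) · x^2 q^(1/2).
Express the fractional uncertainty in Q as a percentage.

9.34%

Let u = w + z = 14.26. δu = √(δw² + δz²) = √(0.647 + 0.0446) = 0.832, so δu/u = 0.0583.
Q is then a monomial in u, x, q:
δQ/Q = √((δu/u)² + (2·δx/x)² + (½·δq/q)²) = √(0.00340 + 0.00384 + 0.00148) = 0.0934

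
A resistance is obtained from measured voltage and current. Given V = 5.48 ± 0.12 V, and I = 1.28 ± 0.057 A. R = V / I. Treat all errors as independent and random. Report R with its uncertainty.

4.28 ± 0.212 Ω

Relative error in a monomial: (δR/R)² = Σ (nᵢ · δxᵢ/xᵢ)².
  (1·δV/V)² = (1×0.0219)² = 0.000480;  (-1·δI/I)² = (-1×0.0445)² = 0.00198
δR/R = √(0.00246) = 0.0496
R = 4.28 Ω, so δR = 0.0496 × 4.28 = 0.212 Ω.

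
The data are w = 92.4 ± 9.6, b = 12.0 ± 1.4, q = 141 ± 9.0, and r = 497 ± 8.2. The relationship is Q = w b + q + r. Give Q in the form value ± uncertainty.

1750 ± 174

Let p = w·b = 1110. δp/p = √((1·δw/w)² + (1·δb/b)²) = √(0.0108 + 0.0136) = 0.156, so δp = 173.
Q = p + q + r: δQ = √(δp² + δq² + δr²) = √(30000 + 81.0 + 67.2) = 174
Q = 1750.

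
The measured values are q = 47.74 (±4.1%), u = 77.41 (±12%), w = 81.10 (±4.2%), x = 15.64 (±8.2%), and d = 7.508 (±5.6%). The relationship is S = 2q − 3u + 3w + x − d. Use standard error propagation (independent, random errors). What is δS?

30.0

S is a linear combination, so absolute uncertainties add in quadrature:
  (2·δq)² = 15.3;  (3·δu)² = 777;  (3·δw)² = 104;  (δx)² = 1.64;  (δd)² = 0.177
δS = √(898) = 30.0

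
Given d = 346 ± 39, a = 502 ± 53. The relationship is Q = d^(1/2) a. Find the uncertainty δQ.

Since Q is a product/quotient, work with relative uncertainties:
  (½·δd/d)² = (0.5×0.113)² = 0.00318;  (1·δa/a)² = (1×0.106)² = 0.0111
δQ/Q = √(0.0143) = 0.120
Q = 9340, so δQ = 0.120 × 9340 = 1120.

1120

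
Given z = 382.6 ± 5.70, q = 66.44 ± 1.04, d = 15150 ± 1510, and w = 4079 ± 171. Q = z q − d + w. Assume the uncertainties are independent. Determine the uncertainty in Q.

1620

Let p = z·q = 25420. δp/p = √((1·δz/z)² + (1·δq/q)²) = √(0.000222 + 0.000245) = 0.0216, so δp = 549.
Q = p − d + w: δQ = √(δp² + δd² + δw²) = √(3.02e+05 + 2.28e+06 + 29200) = 1620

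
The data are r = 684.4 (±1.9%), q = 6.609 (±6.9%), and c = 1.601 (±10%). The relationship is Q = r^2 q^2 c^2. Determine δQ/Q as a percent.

24.6%

Since Q is a product/quotient, work with relative uncertainties:
  (2·δr/r)² = (2×0.0190)² = 0.00144;  (2·δq/q)² = (2×0.0690)² = 0.0190;  (2·δc/c)² = (2×0.100)² = 0.0400
δQ/Q = √(0.0605) = 0.246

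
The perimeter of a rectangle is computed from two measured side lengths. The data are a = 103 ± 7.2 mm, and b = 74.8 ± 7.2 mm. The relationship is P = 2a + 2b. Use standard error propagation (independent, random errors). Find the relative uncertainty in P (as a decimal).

Absolute uncertainties add in quadrature for a linear combination:
  (2·δa)² = 207;  (2·δb)² = 207
δP = √(415) = 20.4 mm
P = 356 mm, so δP/P = 20.4/356 = 0.0573.

0.0573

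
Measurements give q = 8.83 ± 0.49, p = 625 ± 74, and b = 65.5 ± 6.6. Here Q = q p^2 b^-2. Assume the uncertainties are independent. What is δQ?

Each factor contributes (exponent × relative error)² to (δQ/Q)²:
  (1·δq/q)² = (1×0.0555)² = 0.00308;  (2·δp/p)² = (2×0.118)² = 0.0561;  (-2·δb/b)² = (-2×0.101)² = 0.0406
δQ/Q = √(0.0998) = 0.316
Q = 804, so δQ = 0.316 × 804 = 254.

254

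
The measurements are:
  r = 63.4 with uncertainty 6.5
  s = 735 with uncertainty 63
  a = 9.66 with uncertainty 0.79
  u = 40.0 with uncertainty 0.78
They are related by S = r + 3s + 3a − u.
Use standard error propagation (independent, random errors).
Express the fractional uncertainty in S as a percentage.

For a sum/difference, combine absolute errors in quadrature:
  (δr)² = 42.2;  (3·δs)² = 35700;  (3·δa)² = 5.62;  (δu)² = 0.608
δS = √(35800) = 189
S = 2260, so δS/S = 189/2260 = 0.0838.

8.38%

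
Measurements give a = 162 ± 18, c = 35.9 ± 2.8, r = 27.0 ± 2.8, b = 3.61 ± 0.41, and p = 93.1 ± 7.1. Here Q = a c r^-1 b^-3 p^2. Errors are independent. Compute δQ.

16300

Each factor contributes (exponent × relative error)² to (δQ/Q)²:
  (1·δa/a)² = (1×0.111)² = 0.0123;  (1·δc/c)² = (1×0.0780)² = 0.00608;  (-1·δr/r)² = (-1×0.104)² = 0.0108;  (-3·δb/b)² = (-3×0.114)² = 0.116;  (2·δp/p)² = (2×0.0763)² = 0.0233
δQ/Q = √(0.169) = 0.411
Q = 39700, so δQ = 0.411 × 39700 = 16300.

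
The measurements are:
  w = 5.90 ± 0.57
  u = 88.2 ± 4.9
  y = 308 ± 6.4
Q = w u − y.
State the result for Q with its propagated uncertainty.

Let p = w·u = 520. δp/p = √((1·δw/w)² + (1·δu/u)²) = √(0.00933 + 0.00309) = 0.111, so δp = 58.0.
Q = p − y: δQ = √(δp² + δy²) = √(3360 + 41.0) = 58.3
Q = 212.

212 ± 58.3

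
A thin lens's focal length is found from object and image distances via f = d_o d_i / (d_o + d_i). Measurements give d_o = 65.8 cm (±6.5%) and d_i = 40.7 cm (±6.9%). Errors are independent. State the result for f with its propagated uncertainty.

∂f/∂d_o = (d_i/(d_o+d_i))² = 0.146;  ∂f/∂d_i = (d_o/(d_o+d_i))² = 0.382
δf = √((∂f/∂d_o · δd_o)² + (∂f/∂d_i · δd_i)²) = √(0.390 + 1.15) = 1.24 cm
f = 25.1 cm.

25.1 ± 1.24 cm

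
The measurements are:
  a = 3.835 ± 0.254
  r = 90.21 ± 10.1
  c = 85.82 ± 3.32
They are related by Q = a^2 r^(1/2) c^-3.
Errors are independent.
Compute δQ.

4.08e-05

Products/powers → add relative errors in quadrature, weighted by exponent:
  (2·δa/a)² = (2×0.0662)² = 0.0175;  (½·δr/r)² = (0.5×0.112)² = 0.00313;  (-3·δc/c)² = (-3×0.0387)² = 0.0135
δQ/Q = √(0.0341) = 0.185
Q = 0.0002210, so δQ = 0.185 × 0.0002210 = 4.08e-05.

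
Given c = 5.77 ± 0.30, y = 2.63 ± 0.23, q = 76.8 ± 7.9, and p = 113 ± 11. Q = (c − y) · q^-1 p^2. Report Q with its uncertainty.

522 ± 131

Let u = c − y = 3.14. δu = √(δc² + δy²) = √(0.0900 + 0.0529) = 0.378, so δu/u = 0.120.
Q is then a monomial in u, q, p:
δQ/Q = √((δu/u)² + (-1·δq/q)² + (2·δp/p)²) = √(0.0145 + 0.0106 + 0.0379) = 0.251
Q = 522, so δQ = 0.251 × 522 = 131.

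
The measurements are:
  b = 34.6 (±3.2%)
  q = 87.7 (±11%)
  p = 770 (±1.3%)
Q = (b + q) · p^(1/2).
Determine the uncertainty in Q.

270

Let u = b + q = 122. δu = √(δb² + δq²) = √(1.23 + 93.1) = 9.71, so δu/u = 0.0794.
Q is then a monomial in u, p:
δQ/Q = √((δu/u)² + (½·δp/p)²) = √(0.00630 + 4.23e-05) = 0.0797
Q = 3390, so δQ = 0.0797 × 3390 = 270.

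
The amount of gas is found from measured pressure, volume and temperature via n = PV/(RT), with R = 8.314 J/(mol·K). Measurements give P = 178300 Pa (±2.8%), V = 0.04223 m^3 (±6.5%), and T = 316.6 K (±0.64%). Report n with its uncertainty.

2.861 ± 0.203 mol

Relative error in a monomial: (δn/n)² = Σ (nᵢ · δxᵢ/xᵢ)².
  (1·δP/P)² = (1×0.0280)² = 0.000784;  (1·δV/V)² = (1×0.0650)² = 0.00423;  (-1·δT/T)² = (-1×0.00640)² = 4.1e-05
δn/n = √(0.00505) = 0.0711
n = 2.861 mol, so δn = 0.0711 × 2.861 = 0.203 mol.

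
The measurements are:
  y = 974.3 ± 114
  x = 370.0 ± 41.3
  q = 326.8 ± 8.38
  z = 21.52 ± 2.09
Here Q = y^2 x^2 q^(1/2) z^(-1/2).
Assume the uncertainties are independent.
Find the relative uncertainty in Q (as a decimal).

0.327

Products/powers → add relative errors in quadrature, weighted by exponent:
  (2·δy/y)² = (2×0.117)² = 0.0548;  (2·δx/x)² = (2×0.112)² = 0.0498;  (½·δq/q)² = (0.5×0.0256)² = 0.000164;  (−½·δz/z)² = (-0.5×0.0971)² = 0.00236
δQ/Q = √(0.107) = 0.327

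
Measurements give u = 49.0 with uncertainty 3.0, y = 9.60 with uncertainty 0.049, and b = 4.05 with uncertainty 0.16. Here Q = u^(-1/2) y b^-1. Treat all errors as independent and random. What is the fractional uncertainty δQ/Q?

0.0502

Since Q is a product/quotient, work with relative uncertainties:
  (−½·δu/u)² = (-0.5×0.0612)² = 0.000937;  (1·δy/y)² = (1×0.00510)² = 2.61e-05;  (-1·δb/b)² = (-1×0.0395)² = 0.00156
δQ/Q = √(0.00252) = 0.0502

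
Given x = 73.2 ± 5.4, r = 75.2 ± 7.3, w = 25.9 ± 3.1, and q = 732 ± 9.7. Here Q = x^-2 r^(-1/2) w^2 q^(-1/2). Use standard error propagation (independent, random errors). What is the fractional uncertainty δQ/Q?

0.285

Since Q is a product/quotient, work with relative uncertainties:
  (-2·δx/x)² = (-2×0.0738)² = 0.0218;  (−½·δr/r)² = (-0.5×0.0971)² = 0.00236;  (2·δw/w)² = (2×0.120)² = 0.0573;  (−½·δq/q)² = (-0.5×0.0133)² = 4.39e-05
δQ/Q = √(0.0815) = 0.285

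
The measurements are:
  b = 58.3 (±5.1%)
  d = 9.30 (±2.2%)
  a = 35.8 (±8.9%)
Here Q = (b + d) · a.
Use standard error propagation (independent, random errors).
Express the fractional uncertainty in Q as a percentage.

Let u = b + d = 67.6. δu = √(δb² + δd²) = √(8.84 + 0.0419) = 2.98, so δu/u = 0.0441.
Q is then a monomial in u, a:
δQ/Q = √((δu/u)² + (1·δa/a)²) = √(0.00194 + 0.00792) = 0.0993

9.93%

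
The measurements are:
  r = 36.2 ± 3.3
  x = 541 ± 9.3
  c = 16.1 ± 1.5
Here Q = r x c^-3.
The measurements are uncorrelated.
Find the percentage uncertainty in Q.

29.4%

Q is a product of powers, so relative uncertainties combine in quadrature:
  (1·δr/r)² = (1×0.0912)² = 0.00831;  (1·δx/x)² = (1×0.0172)² = 0.000296;  (-3·δc/c)² = (-3×0.0932)² = 0.0781
δQ/Q = √(0.0867) = 0.294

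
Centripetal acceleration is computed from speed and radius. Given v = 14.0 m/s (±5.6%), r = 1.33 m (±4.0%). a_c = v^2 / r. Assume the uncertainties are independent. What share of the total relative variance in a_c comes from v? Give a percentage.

88.7%

(δa_c/a_c)² = (2·δv/v)² + (-1·δr/r)²
  v term: (2×0.0560)² = 0.0125
  r term: (-1×0.0400)² = 0.00160
Total = 0.0141. Share from v = 0.0125/0.0141 = 0.887.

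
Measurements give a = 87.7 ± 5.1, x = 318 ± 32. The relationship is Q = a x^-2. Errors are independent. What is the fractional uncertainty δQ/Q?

0.209

Each factor contributes (exponent × relative error)² to (δQ/Q)²:
  (1·δa/a)² = (1×0.0582)² = 0.00338;  (-2·δx/x)² = (-2×0.101)² = 0.0405
δQ/Q = √(0.0439) = 0.209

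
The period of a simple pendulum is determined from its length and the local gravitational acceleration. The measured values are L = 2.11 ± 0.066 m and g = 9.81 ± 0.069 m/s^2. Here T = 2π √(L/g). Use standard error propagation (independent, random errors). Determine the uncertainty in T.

0.0467 s

Products/powers → add relative errors in quadrature, weighted by exponent:
  (½·δL/L)² = (0.5×0.0313)² = 0.000245;  (−½·δg/g)² = (-0.5×0.00703)² = 1.24e-05
δT/T = √(0.000257) = 0.0160
T = 2.91 s, so δT = 0.0160 × 2.91 = 0.0467 s.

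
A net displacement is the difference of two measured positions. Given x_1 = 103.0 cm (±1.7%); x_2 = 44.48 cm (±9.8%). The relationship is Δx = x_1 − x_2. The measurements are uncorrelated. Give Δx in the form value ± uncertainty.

58.52 ± 4.70 cm

For a sum/difference, combine absolute errors in quadrature:
  (δx_1)² = 3.07;  (δx_2)² = 19.0
δΔx = √(22.1) = 4.70 cm
Δx = 58.52 cm.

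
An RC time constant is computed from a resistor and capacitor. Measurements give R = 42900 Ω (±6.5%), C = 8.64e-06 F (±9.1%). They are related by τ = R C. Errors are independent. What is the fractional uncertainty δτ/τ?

0.112

Each factor contributes (exponent × relative error)² to (δτ/τ)²:
  (1·δR/R)² = (1×0.0650)² = 0.00423;  (1·δC/C)² = (1×0.0910)² = 0.00828
δτ/τ = √(0.0125) = 0.112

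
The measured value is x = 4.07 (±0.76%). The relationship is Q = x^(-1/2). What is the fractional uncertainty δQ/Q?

Each factor contributes (exponent × relative error)² to (δQ/Q)²:
  (−½·δx/x)² = (-0.5×0.00760)² = 1.44e-05
δQ/Q = √(1.44e-05) = 0.00380

0.00380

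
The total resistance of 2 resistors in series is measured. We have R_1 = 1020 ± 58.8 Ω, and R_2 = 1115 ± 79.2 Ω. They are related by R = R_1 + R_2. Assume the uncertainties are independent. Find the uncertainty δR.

98.6 Ω

R is a linear combination, so absolute uncertainties add in quadrature:
  (δR_1)² = 3460;  (δR_2)² = 6270
δR = √(9730) = 98.6 Ω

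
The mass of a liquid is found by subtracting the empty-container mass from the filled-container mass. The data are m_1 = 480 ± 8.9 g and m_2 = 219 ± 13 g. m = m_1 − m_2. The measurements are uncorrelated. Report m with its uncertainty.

For a sum/difference, combine absolute errors in quadrature:
  (δm_1)² = 79.2;  (δm_2)² = 169
δm = √(248) = 15.8 g
m = 261 g.

261 ± 15.8 g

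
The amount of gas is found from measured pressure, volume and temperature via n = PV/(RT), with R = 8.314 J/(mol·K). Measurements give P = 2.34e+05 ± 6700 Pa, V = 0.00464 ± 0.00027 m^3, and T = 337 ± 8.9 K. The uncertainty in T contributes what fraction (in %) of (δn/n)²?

14.2%

(δn/n)² = (1·δP/P)² + (1·δV/V)² + (-1·δT/T)²
  P term: (1×0.0286)² = 0.000820
  V term: (1×0.0582)² = 0.00339
  T term: (-1×0.0264)² = 0.000697
Total = 0.00490. Share from T = 0.000697/0.00490 = 0.142.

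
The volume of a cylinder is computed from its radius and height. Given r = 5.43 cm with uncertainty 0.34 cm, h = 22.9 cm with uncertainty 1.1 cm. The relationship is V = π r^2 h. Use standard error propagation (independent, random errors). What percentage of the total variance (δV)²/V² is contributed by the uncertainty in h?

(δV/V)² = (2·δr/r)² + (1·δh/h)²
  r term: (2×0.0626)² = 0.0157
  h term: (1×0.0480)² = 0.00231
Total = 0.0180. Share from h = 0.00231/0.0180 = 0.128.

12.8%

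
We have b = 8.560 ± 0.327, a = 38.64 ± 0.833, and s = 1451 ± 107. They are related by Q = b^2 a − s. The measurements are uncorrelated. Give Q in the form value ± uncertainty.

1380 ± 249

Let p = b^2·a = 2831. δp/p = √((2·δb/b)² + (1·δa/a)²) = √(0.00584 + 0.000465) = 0.0794, so δp = 225.
Q = p − s: δQ = √(δp² + δs²) = √(50500 + 11400) = 249
Q = 1380.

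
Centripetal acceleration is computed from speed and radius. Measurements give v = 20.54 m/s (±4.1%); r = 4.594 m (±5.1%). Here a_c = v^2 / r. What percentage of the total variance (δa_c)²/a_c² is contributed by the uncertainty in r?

27.9%

(δa_c/a_c)² = (2·δv/v)² + (-1·δr/r)²
  v term: (2×0.0410)² = 0.00672
  r term: (-1×0.0510)² = 0.00260
Total = 0.00932. Share from r = 0.00260/0.00932 = 0.279.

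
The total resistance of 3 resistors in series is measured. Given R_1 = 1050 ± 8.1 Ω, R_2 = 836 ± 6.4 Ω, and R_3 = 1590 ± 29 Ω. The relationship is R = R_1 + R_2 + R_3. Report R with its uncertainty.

3480 ± 30.8 Ω

R is a linear combination, so absolute uncertainties add in quadrature:
  (δR_1)² = 65.6;  (δR_2)² = 41.0;  (δR_3)² = 841
δR = √(948) = 30.8 Ω
R = 3480 Ω.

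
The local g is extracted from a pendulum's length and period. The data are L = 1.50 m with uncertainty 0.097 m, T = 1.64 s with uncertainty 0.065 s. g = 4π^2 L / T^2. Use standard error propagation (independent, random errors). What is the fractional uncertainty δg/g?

0.102

For a monomial g ∝ L, T^-2, fractional errors add in quadrature:
  (1·δL/L)² = (1×0.0647)² = 0.00418;  (-2·δT/T)² = (-2×0.0396)² = 0.00628
δg/g = √(0.0105) = 0.102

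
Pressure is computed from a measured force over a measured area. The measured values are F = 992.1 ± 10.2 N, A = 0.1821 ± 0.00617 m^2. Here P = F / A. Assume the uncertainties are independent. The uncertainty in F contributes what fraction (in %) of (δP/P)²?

(δP/P)² = (1·δF/F)² + (-1·δA/A)²
  F term: (1×0.0103)² = 0.000106
  A term: (-1×0.0339)² = 0.00115
Total = 0.00125. Share from F = 0.000106/0.00125 = 0.0843.

8.43%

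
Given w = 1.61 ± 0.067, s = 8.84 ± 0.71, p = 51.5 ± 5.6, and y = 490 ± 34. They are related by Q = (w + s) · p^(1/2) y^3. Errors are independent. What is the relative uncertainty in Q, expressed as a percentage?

Let u = w + s = 10.4. δu = √(δw² + δs²) = √(0.00449 + 0.504) = 0.713, so δu/u = 0.0682.
Q is then a monomial in u, p, y:
δQ/Q = √((δu/u)² + (½·δp/p)² + (3·δy/y)²) = √(0.00466 + 0.00296 + 0.0433) = 0.226

22.6%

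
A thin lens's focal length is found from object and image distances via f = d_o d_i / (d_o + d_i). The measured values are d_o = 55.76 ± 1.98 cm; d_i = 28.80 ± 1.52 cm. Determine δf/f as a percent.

3.68%

∂f/∂d_o = (d_i/(d_o+d_i))² = 0.116;  ∂f/∂d_i = (d_o/(d_o+d_i))² = 0.435
δf = √((∂f/∂d_o · δd_o)² + (∂f/∂d_i · δd_i)²) = √(0.0528 + 0.437) = 0.700 cm
f = 18.99 cm, so δf/f = 0.700/18.99 = 0.0368.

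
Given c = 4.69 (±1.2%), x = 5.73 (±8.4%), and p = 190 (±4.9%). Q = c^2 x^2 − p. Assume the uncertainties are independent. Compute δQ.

Let w = c^2·x^2 = 722. δw/w = √((2·δc/c)² + (2·δx/x)²) = √(0.000576 + 0.0282) = 0.170, so δw = 123.
Q = w − p: δQ = √(δw² + δp²) = √(15000 + 86.7) = 123

123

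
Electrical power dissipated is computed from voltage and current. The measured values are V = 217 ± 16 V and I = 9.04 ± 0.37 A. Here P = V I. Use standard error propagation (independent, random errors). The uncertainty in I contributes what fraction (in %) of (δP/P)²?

23.6%

(δP/P)² = (1·δV/V)² + (1·δI/I)²
  V term: (1×0.0737)² = 0.00544
  I term: (1×0.0409)² = 0.00168
Total = 0.00711. Share from I = 0.00168/0.00711 = 0.236.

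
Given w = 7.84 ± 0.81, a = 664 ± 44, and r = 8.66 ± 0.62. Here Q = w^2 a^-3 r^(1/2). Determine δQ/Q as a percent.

Since Q is a product/quotient, work with relative uncertainties:
  (2·δw/w)² = (2×0.103)² = 0.0427;  (-3·δa/a)² = (-3×0.0663)² = 0.0395;  (½·δr/r)² = (0.5×0.0716)² = 0.00128
δQ/Q = √(0.0835) = 0.289

28.9%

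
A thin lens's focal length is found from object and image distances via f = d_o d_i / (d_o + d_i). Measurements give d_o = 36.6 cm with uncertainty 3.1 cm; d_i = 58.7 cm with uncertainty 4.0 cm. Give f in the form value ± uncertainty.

22.5 ± 1.32 cm

∂f/∂d_o = (d_i/(d_o+d_i))² = 0.379;  ∂f/∂d_i = (d_o/(d_o+d_i))² = 0.147
δf = √((∂f/∂d_o · δd_o)² + (∂f/∂d_i · δd_i)²) = √(1.38 + 0.348) = 1.32 cm
f = 22.5 cm.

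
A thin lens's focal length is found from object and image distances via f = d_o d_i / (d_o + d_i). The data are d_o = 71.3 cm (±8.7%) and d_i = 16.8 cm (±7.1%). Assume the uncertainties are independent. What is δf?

0.813 cm

∂f/∂d_o = (d_i/(d_o+d_i))² = 0.0364;  ∂f/∂d_i = (d_o/(d_o+d_i))² = 0.655
δf = √((∂f/∂d_o · δd_o)² + (∂f/∂d_i · δd_i)²) = √(0.0509 + 0.610) = 0.813 cm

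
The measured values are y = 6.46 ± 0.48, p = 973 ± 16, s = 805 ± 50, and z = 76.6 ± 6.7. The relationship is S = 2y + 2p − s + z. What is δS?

Sums and differences: (δS)² = Σ (cᵢ δxᵢ)².
  (2·δy)² = 0.922;  (2·δp)² = 1020;  (δs)² = 2500;  (δz)² = 44.9
δS = √(3570) = 59.7

59.7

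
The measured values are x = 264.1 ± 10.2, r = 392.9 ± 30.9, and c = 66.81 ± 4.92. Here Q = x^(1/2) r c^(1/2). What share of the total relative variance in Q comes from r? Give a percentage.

78.2%

(δQ/Q)² = (½·δx/x)² + (1·δr/r)² + (½·δc/c)²
  x term: (0.5×0.0386)² = 0.000373
  r term: (1×0.0786)² = 0.00619
  c term: (0.5×0.0736)² = 0.00136
Total = 0.00791. Share from r = 0.00619/0.00791 = 0.782.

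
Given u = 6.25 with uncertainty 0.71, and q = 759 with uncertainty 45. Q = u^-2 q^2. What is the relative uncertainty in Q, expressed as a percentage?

25.6%

Since Q is a product/quotient, work with relative uncertainties:
  (-2·δu/u)² = (-2×0.114)² = 0.0516;  (2·δq/q)² = (2×0.0593)² = 0.0141
δQ/Q = √(0.0657) = 0.256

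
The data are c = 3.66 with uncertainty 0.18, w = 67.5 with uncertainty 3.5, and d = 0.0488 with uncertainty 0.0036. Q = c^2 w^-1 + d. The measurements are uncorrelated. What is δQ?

0.0224

Let p = c^2·w^-1 = 0.198. δp/p = √((2·δc/c)² + (-1·δw/w)²) = √(0.00967 + 0.00269) = 0.111, so δp = 0.0221.
Q = p + d: δQ = √(δp² + δd²) = √(0.000487 + 1.3e-05) = 0.0224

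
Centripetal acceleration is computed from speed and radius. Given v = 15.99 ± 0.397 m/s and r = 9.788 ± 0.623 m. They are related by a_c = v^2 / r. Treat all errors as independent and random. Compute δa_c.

2.11 m/s^2

Relative error in a monomial: (δa_c/a_c)² = Σ (nᵢ · δxᵢ/xᵢ)².
  (2·δv/v)² = (2×0.0248)² = 0.00247;  (-1·δr/r)² = (-1×0.0636)² = 0.00405
δa_c/a_c = √(0.00652) = 0.0807
a_c = 26.12 m/s^2, so δa_c = 0.0807 × 26.12 = 2.11 m/s^2.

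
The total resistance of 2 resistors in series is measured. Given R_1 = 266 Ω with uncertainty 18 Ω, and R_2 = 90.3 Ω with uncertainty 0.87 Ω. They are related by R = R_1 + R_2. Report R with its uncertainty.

356 ± 18.0 Ω

Sums and differences: (δR)² = Σ (cᵢ δxᵢ)².
  (δR_1)² = 324;  (δR_2)² = 0.757
δR = √(325) = 18.0 Ω
R = 356 Ω.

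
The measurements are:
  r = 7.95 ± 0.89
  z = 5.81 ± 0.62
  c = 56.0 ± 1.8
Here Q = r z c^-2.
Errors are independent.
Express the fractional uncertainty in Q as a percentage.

Q is a product of powers, so relative uncertainties combine in quadrature:
  (1·δr/r)² = (1×0.112)² = 0.0125;  (1·δz/z)² = (1×0.107)² = 0.0114;  (-2·δc/c)² = (-2×0.0321)² = 0.00413
δQ/Q = √(0.0281) = 0.167

16.7%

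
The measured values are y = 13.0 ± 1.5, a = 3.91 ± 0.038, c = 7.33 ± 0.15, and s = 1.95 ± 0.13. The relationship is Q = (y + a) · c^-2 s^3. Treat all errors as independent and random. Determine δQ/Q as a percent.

Let u = y + a = 16.9. δu = √(δy² + δa²) = √(2.25 + 0.00144) = 1.50, so δu/u = 0.0887.
Q is then a monomial in u, c, s:
δQ/Q = √((δu/u)² + (-2·δc/c)² + (3·δs/s)²) = √(0.00787 + 0.00168 + 0.0400) = 0.223

22.3%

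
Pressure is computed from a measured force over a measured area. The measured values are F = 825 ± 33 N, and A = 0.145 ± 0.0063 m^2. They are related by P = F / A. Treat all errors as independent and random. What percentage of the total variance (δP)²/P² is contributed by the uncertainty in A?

54.1%

(δP/P)² = (1·δF/F)² + (-1·δA/A)²
  F term: (1×0.0400)² = 0.00160
  A term: (-1×0.0434)² = 0.00189
Total = 0.00349. Share from A = 0.00189/0.00349 = 0.541.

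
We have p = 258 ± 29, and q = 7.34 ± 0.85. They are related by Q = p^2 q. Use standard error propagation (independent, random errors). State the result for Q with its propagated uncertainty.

Each factor contributes (exponent × relative error)² to (δQ/Q)²:
  (2·δp/p)² = (2×0.112)² = 0.0505;  (1·δq/q)² = (1×0.116)² = 0.0134
δQ/Q = √(0.0639) = 0.253
Q = 4.89e+05, so δQ = 0.253 × 4.89e+05 = 1.24e+05.

(4.89 ± 1.24) × 10^5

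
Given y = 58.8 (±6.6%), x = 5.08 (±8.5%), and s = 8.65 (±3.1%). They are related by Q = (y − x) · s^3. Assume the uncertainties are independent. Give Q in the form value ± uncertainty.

34800 ± 4100

Let u = y − x = 53.7. δu = √(δy² + δx²) = √(15.1 + 0.186) = 3.90, so δu/u = 0.0727.
Q is then a monomial in u, s:
δQ/Q = √((δu/u)² + (3·δs/s)²) = √(0.00528 + 0.00865) = 0.118
Q = 34800, so δQ = 0.118 × 34800 = 4100.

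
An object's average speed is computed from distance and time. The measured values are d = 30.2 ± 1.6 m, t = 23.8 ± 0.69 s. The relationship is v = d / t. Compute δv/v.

Relative error in a monomial: (δv/v)² = Σ (nᵢ · δxᵢ/xᵢ)².
  (1·δd/d)² = (1×0.0530)² = 0.00281;  (-1·δt/t)² = (-1×0.0290)² = 0.000841
δv/v = √(0.00365) = 0.0604

0.0604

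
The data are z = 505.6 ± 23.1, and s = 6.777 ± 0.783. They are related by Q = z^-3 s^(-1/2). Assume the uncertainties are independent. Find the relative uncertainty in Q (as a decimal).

0.149

Q is a product of powers, so relative uncertainties combine in quadrature:
  (-3·δz/z)² = (-3×0.0457)² = 0.0188;  (−½·δs/s)² = (-0.5×0.116)² = 0.00334
δQ/Q = √(0.0221) = 0.149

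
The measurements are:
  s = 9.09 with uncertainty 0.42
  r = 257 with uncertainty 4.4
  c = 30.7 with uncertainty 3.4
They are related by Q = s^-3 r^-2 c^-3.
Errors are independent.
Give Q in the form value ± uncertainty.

Products/powers → add relative errors in quadrature, weighted by exponent:
  (-3·δs/s)² = (-3×0.0462)² = 0.0192;  (-2·δr/r)² = (-2×0.0171)² = 0.00117;  (-3·δc/c)² = (-3×0.111)² = 0.110
δQ/Q = √(0.131) = 0.362
Q = 6.97e-13, so δQ = 0.362 × 6.97e-13 = 2.52e-13.

(6.97 ± 2.52) × 10^-13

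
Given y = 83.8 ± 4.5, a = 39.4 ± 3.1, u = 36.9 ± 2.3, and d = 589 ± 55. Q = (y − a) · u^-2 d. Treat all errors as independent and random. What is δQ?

3.81

Let w = y − a = 44.4. δw = √(δy² + δa²) = √(20.2 + 9.61) = 5.46, so δw/w = 0.123.
Q is then a monomial in w, u, d:
δQ/Q = √((δw/w)² + (-2·δu/u)² + (1·δd/d)²) = √(0.0151 + 0.0155 + 0.00872) = 0.199
Q = 19.2, so δQ = 0.199 × 19.2 = 3.81.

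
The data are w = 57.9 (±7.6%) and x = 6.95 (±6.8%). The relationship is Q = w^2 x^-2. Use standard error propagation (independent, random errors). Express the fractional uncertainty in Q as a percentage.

20.4%

Q is a product of powers, so relative uncertainties combine in quadrature:
  (2·δw/w)² = (2×0.0760)² = 0.0231;  (-2·δx/x)² = (-2×0.0680)² = 0.0185
δQ/Q = √(0.0416) = 0.204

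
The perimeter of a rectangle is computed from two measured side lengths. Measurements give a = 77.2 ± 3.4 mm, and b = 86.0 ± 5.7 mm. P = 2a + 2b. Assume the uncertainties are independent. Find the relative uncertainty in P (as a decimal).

0.0407

Each term contributes (cᵢ δxᵢ)² to (δP)²:
  (2·δa)² = 46.2;  (2·δb)² = 130
δP = √(176) = 13.3 mm
P = 326 mm, so δP/P = 13.3/326 = 0.0407.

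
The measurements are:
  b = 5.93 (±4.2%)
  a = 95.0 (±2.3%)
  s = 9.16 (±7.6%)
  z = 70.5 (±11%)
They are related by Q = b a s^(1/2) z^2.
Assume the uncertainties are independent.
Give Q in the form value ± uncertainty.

(8.47 ± 1.93) × 10^6

Each factor contributes (exponent × relative error)² to (δQ/Q)²:
  (1·δb/b)² = (1×0.0420)² = 0.00176;  (1·δa/a)² = (1×0.0230)² = 0.000529;  (½·δs/s)² = (0.5×0.0760)² = 0.00144;  (2·δz/z)² = (2×0.110)² = 0.0484
δQ/Q = √(0.0521) = 0.228
Q = 8.47e+06, so δQ = 0.228 × 8.47e+06 = 1.93e+06.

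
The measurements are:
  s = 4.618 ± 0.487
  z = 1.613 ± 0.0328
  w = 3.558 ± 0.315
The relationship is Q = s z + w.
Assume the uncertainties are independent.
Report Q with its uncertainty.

Let p = s·z = 7.449. δp/p = √((1·δs/s)² + (1·δz/z)²) = √(0.0111 + 0.000414) = 0.107, so δp = 0.800.
Q = p + w: δQ = √(δp² + δw²) = √(0.640 + 0.0992) = 0.860
Q = 11.01.

11.01 ± 0.860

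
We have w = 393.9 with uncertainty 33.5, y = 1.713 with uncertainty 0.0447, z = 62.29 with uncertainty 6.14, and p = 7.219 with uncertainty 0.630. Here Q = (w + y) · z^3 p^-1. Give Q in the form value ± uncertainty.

Let u = w + y = 395.6. δu = √(δw² + δy²) = √(1120 + 0.00200) = 33.5, so δu/u = 0.0847.
Q is then a monomial in u, z, p:
δQ/Q = √((δu/u)² + (3·δz/z)² + (-1·δp/p)²) = √(0.00717 + 0.0874 + 0.00762) = 0.320
Q = 1.324e+07, so δQ = 0.320 × 1.324e+07 = 4.23e+06.

(1.324 ± 0.423) × 10^7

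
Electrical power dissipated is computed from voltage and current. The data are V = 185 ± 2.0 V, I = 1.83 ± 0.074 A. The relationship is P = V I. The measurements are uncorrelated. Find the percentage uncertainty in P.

P is a product of powers, so relative uncertainties combine in quadrature:
  (1·δV/V)² = (1×0.0108)² = 0.000117;  (1·δI/I)² = (1×0.0404)² = 0.00164
δP/P = √(0.00175) = 0.0419

4.19%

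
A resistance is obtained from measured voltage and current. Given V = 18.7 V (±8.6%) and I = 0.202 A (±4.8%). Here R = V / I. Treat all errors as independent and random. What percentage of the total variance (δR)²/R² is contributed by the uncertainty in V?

(δR/R)² = (1·δV/V)² + (-1·δI/I)²
  V term: (1×0.0860)² = 0.00740
  I term: (-1×0.0480)² = 0.00230
Total = 0.00970. Share from V = 0.00740/0.00970 = 0.762.

76.2%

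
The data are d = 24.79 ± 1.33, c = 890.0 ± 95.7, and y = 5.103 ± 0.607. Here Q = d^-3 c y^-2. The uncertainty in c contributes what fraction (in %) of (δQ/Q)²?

(δQ/Q)² = (-3·δd/d)² + (1·δc/c)² + (-2·δy/y)²
  d term: (-3×0.0537)² = 0.0259
  c term: (1×0.108)² = 0.0116
  y term: (-2×0.119)² = 0.0566
Total = 0.0941. Share from c = 0.0116/0.0941 = 0.123.

12.3%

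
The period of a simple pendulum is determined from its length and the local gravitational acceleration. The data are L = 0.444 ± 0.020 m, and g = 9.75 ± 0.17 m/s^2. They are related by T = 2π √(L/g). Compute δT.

Since T is a product/quotient, work with relative uncertainties:
  (½·δL/L)² = (0.5×0.0450)² = 0.000507;  (−½·δg/g)² = (-0.5×0.0174)² = 7.6e-05
δT/T = √(0.000583) = 0.0242
T = 1.34 s, so δT = 0.0242 × 1.34 = 0.0324 s.

0.0324 s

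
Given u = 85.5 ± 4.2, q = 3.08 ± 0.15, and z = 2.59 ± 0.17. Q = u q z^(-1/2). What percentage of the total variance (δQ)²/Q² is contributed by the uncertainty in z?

18.4%

(δQ/Q)² = (1·δu/u)² + (1·δq/q)² + (−½·δz/z)²
  u term: (1×0.0491)² = 0.00241
  q term: (1×0.0487)² = 0.00237
  z term: (-0.5×0.0656)² = 0.00108
Total = 0.00586. Share from z = 0.00108/0.00586 = 0.184.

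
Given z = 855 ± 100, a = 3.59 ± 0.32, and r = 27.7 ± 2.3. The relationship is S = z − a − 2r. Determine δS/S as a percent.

S is a linear combination, so absolute uncertainties add in quadrature:
  (δz)² = 10000;  (δa)² = 0.102;  (2·δr)² = 21.2
δS = √(10000) = 100
S = 796, so δS/S = 100/796 = 0.126.

12.6%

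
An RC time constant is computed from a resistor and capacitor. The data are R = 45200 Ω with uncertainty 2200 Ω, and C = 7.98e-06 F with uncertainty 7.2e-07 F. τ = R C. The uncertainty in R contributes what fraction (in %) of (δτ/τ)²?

22.5%

(δτ/τ)² = (1·δR/R)² + (1·δC/C)²
  R term: (1×0.0487)² = 0.00237
  C term: (1×0.0902)² = 0.00814
Total = 0.0105. Share from R = 0.00237/0.0105 = 0.225.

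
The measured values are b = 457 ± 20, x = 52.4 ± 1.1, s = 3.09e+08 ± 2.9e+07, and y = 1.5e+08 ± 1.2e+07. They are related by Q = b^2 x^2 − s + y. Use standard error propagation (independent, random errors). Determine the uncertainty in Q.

6.39e+07

Let p = b^2·x^2 = 5.73e+08. δp/p = √((2·δb/b)² + (2·δx/x)²) = √(0.00766 + 0.00176) = 0.0971, so δp = 5.57e+07.
Q = p − s + y: δQ = √(δp² + δs² + δy²) = √(3.1e+15 + 8.41e+14 + 1.44e+14) = 6.39e+07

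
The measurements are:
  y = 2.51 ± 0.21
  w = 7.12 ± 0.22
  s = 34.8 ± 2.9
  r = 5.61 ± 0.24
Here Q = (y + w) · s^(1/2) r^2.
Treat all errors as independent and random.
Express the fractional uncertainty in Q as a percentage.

Let u = y + w = 9.63. δu = √(δy² + δw²) = √(0.0441 + 0.0484) = 0.304, so δu/u = 0.0316.
Q is then a monomial in u, s, r:
δQ/Q = √((δu/u)² + (½·δs/s)² + (2·δr/r)²) = √(0.000997 + 0.00174 + 0.00732) = 0.100

10.0%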